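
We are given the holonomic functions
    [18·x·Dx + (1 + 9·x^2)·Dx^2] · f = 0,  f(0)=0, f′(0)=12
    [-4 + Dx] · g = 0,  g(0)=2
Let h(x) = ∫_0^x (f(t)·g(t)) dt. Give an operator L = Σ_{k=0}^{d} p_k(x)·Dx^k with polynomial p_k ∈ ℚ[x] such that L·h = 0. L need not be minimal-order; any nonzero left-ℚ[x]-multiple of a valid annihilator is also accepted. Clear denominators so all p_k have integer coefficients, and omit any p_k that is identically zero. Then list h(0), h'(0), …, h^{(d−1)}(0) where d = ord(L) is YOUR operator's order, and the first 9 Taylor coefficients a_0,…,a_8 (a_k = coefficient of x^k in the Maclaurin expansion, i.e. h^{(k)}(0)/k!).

L = (16 - 72·x + 144·x^2)·Dx + (-8 + 18·x - 72·x^2)·Dx^2 + (1 + 9·x^2)·Dx^3  (order 3).
h: a_k = 0, 0, 12, 32, 30, -32/5, 172/15, 992/7, -269/105, …
ICs: h(0) = 0, h′(0) = 0, h′′(0) = 24.

f: a_k = 0, 12, 0, -36, 0, 972/5, 0, -8748/7, 0, …
g: a_k = 2, 8, 16, 64/3, 64/3, 256/15, 512/45, 2048/315, 1024/315, …
Sym-product of L_f,L_g gives L₀ (≤ ord 2).
h=∫₀ˣh₀: take L = L₀·Dx.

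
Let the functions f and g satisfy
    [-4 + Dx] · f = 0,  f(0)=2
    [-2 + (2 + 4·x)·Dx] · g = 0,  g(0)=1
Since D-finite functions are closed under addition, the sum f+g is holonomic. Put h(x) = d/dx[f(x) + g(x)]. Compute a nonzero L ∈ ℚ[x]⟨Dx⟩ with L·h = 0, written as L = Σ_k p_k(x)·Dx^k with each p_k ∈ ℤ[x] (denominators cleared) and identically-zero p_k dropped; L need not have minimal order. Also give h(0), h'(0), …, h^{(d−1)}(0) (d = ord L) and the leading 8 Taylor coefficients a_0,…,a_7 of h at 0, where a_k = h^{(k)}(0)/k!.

f: a_k = 2, 8, 16, 64/3, 64/3, 256/15, 512/45, 2048/315, …
g: a_k = 1, 1, -1/2, 1/2, -5/8, 7/8, -21/16, 33/16, …
Sum ⇒ L₀ = lclm(L_f,L_g) in ℚ(x)⟨Dx⟩.
Differentiate: ansatz ord ≤ ord L₀ ⇒ L.
L = (-28 - 32·x) + (-13 - 64·x - 64·x^2)·Dx + (5 + 18·x + 16·x^2)·Dx^2  (order 2).
h: a_k = 9, 31, 131/2, 497/6, 2153/24, 7247/120, 43163/720, -4063/5040, …
ICs: h(0) = 9, h′(0) = 31.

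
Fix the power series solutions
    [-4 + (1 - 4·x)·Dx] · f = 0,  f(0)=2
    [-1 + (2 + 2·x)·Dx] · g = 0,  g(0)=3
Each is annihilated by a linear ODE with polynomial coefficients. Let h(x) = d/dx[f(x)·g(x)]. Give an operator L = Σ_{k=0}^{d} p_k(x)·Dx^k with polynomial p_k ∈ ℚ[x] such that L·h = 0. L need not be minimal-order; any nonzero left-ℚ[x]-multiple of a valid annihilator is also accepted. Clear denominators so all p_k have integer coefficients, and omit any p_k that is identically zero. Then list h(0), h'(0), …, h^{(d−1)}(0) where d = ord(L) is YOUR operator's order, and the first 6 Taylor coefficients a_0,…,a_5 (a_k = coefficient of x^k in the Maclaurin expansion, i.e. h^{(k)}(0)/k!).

L = (143 + 216·x + 48·x^2) + (-18 + 46·x + 96·x^2 + 32·x^3)·Dx  (order 1).
h: a_k = 27, 429/2, 10305/8, 109905/16, 4396305/128, 42204339/256, …
ICs: h(0) = 27.

f: a_k = 2, 8, 32, 128, 512, 2048, …
g: a_k = 3, 3/2, -3/8, 3/16, -15/128, 21/256, …
Product ⇒ symmetric product L₀, ord ≤ 1.
h=h₀': d/dx-closure on L₀ ⇒ L.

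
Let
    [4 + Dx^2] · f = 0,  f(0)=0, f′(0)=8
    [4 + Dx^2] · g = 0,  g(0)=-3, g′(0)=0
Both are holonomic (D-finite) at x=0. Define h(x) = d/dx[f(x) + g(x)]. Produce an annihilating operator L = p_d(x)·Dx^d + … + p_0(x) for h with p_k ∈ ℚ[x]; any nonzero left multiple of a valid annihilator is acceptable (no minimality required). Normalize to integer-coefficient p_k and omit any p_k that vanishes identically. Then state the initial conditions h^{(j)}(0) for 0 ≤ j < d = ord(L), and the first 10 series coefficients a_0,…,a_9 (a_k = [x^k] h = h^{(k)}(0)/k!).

L = 4 + Dx^2  (order 2).
h: a_k = 8, 12, -16, -8, 16/3, 8/5, -32/45, -16/105, 16/315, 8/945, …
ICs: h(0) = 8, h′(0) = 12.

f: a_k = 0, 8, 0, -16/3, 0, 16/15, 0, -32/315, 0, 16/2835, …
g: a_k = -3, 0, 6, 0, -2, 0, 4/15, 0, -2/105, 0, …
Sum ⇒ L₀ = lclm(L_f,L_g) in ℚ(x)⟨Dx⟩.
h₀' ⇒ L via d/dx closure of L₀.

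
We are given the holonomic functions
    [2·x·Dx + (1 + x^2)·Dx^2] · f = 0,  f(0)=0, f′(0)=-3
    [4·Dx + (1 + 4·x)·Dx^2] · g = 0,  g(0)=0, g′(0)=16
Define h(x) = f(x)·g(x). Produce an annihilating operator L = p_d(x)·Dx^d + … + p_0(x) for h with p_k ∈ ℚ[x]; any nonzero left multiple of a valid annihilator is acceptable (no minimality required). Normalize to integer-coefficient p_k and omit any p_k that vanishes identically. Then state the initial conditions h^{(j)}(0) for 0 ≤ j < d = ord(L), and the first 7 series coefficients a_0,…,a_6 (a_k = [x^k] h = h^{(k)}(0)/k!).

f: a_k = 0, -3, 0, 1, 0, -3/5, 0, …
g: a_k = 0, 16, -32, 256/3, -256, 4096/5, -8192/3, …
h₀=f·g: eliminate ⇒ L₀, order ≤ 2·2.
L = (144 + 896·x + 560·x^2 + 2304·x^3 + 1920·x^4 + 3328·x^5 + 256·x^7)·Dx + (132 + 304·x + 2252·x^2 + 4144·x^3 + 8896·x^4 + 5952·x^5 + 8960·x^6 + 192·x^7 + 896·x^8)·Dx^2 + (72 + 376·x + 912·x^2 + 2808·x^3 + 3720·x^4 + 6288·x^5 + 3072·x^6 + 4368·x^7 + 192·x^8 + 512·x^9)·Dx^3 + (5 + 48·x + 178·x^2 + 416·x^3 + 729·x^4 + 720·x^5 + 1008·x^6 + 384·x^7 + 516·x^8 + 32·x^9 + 64·x^10)·Dx^4  (order 4).
h: a_k = 0, 0, -48, 96, -240, 736, -35728/15, …
ICs: h(0) = 0, h′(0) = 0, h′′(0) = -96, h′′′(0) = 576.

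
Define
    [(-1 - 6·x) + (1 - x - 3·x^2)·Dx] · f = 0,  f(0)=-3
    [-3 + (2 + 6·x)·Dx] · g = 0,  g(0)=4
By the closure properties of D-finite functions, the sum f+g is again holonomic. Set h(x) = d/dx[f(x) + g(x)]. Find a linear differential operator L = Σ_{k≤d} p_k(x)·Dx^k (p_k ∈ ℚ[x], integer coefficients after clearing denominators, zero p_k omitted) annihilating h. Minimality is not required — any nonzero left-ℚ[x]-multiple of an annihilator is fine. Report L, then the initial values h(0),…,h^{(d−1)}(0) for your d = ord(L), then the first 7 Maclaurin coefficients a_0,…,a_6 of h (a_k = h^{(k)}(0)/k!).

L = (-468 - 2754·x - 7452·x^2 - 6804·x^3 - 7290·x^4) + (-141 - 2052·x - 10179·x^2 - 21384·x^3 - 26001·x^4 - 21870·x^5)·Dx + (38 + 274·x + 546·x^2 - 234·x^3 - 2970·x^4 - 6642·x^5 - 4860·x^6)·Dx^2  (order 2).
h: a_k = 3, -33, -171/4, -2229/8, -29895/64, -269415/128, -1827987/512, …
ICs: h(0) = 3, h′(0) = -33.

f: a_k = -3, -3, -12, -21, -57, -120, -291, …
g: a_k = 4, 6, -9/2, 27/4, -405/32, 1701/64, -15309/256, …
L₀ := lclm(L_f,L_g); ord L₀ ≤ 1+1.
Derive L from L₀ (diff closure).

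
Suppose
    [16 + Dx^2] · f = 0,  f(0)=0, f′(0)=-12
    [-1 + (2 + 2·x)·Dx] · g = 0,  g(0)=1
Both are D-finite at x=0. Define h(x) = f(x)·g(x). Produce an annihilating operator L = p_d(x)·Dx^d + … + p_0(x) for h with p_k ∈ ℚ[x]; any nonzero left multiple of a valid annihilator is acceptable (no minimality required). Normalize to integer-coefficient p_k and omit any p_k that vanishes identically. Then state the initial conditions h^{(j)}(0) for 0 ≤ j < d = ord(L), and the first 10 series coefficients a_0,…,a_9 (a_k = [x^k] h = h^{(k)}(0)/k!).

L = (67 + 128·x + 64·x^2) + (-4 - 4·x)·Dx + (4 + 8·x + 4·x^2)·Dx^2  (order 2).
h: a_k = 0, -12, -6, 67/2, 61/4, -4661/160, -3561/320, 64235/5376, 212773/53760, -4467413/1548288, …
ICs: h(0) = 0, h′(0) = -12.

f: a_k = 0, -12, 0, 32, 0, -128/5, 0, 1024/105, 0, -2048/945, …
g: a_k = 1, 1/2, -1/8, 1/16, -5/128, 7/256, -21/1024, 33/2048, -429/32768, 715/65536, …
f·g: L₀ = L_f ⊗_s L_g, ord ≤ 2·1.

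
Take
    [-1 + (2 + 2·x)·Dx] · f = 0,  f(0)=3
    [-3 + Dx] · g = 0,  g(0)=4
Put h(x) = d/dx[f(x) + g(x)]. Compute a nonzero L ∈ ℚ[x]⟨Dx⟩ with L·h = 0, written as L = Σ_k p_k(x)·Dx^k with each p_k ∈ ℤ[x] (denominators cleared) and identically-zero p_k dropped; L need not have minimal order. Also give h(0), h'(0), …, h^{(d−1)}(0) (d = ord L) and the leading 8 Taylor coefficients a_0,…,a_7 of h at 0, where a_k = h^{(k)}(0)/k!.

f: a_k = 3, 3/2, -3/8, 3/16, -15/128, 21/256, -63/1024, 99/2048, …
g: a_k = 4, 12, 18, 18, 27/2, 81/10, 81/20, 243/140, …
f+g: L₀ = lclm(L_f,L_g), ord ≤ 1+1.
Differentiate: ansatz ord ≤ ord L₀ ⇒ L.
L = (-27 - 18·x) + (-33 - 72·x - 36·x^2)·Dx + (14 + 26·x + 12·x^2)·Dx^2  (order 2).
h: a_k = 27/2, 141/4, 873/16, 1713/32, 10473/256, 61263/2560, 127881/10240, 701451/143360, …
ICs: h(0) = 27/2, h′(0) = 141/4.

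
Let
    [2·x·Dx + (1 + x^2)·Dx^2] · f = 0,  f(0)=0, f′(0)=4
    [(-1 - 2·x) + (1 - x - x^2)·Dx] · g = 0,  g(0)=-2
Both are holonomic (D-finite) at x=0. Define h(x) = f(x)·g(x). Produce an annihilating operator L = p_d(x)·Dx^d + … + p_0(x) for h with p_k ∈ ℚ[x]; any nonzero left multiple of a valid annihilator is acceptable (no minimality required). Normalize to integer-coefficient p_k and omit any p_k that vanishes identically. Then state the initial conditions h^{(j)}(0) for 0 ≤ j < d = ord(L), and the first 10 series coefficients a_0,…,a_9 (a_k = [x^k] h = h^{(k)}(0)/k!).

f: a_k = 0, 4, 0, -4/3, 0, 4/5, 0, -4/7, 0, 4/9, …
g: a_k = -2, -2, -4, -6, -10, -16, -26, -42, -68, -110, …
Product ⇒ symmetric product L₀, ord ≤ 2.
L = (2 + 2·x + 6·x^2) + (2 + 2·x + 4·x^2 + 6·x^3)·Dx + (-1 + x + x^3 + x^4)·Dx^2  (order 2).
h: a_k = 0, -8, -8, -40/3, -64/3, -544/15, -288/5, -9736/105, -15784/105, -15368/63, …
ICs: h(0) = 0, h′(0) = -8.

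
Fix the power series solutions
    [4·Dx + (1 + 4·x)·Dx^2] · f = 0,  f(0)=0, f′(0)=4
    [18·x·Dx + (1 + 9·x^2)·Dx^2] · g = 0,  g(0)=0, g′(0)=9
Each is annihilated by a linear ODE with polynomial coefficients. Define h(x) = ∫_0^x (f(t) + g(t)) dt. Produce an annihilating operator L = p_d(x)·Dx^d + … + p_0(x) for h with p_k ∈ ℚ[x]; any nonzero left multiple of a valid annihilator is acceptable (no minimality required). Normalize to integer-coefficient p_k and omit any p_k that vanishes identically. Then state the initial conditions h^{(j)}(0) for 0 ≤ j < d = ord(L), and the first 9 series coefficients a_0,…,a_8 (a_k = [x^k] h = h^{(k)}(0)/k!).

f: a_k = 0, 4, -8, 64/3, -64, 1024/5, -2048/3, 16384/7, -8192, …
g: a_k = 0, 9, 0, -27, 0, 729/5, 0, -6561/7, 0, …
f+g: L₀ = lclm(L_f,L_g), ord ≤ 2+2.
∫: right-multiply L₀ by Dx.
L = (-36 - 432·x + 972·x^2 + 1296·x^3)·Dx^2 + (-25 - 72·x - 189·x^2 + 1944·x^3 + 2592·x^4)·Dx^3 + (-2 + x + 36·x^2 + 81·x^3 + 486·x^4 + 648·x^5)·Dx^4  (order 4).
h: a_k = 0, 0, 13/2, -8/3, -17/12, -64/5, 1753/30, -2048/21, 9823/56, …
ICs: h(0) = 0, h′(0) = 0, h′′(0) = 13, h′′′(0) = -16.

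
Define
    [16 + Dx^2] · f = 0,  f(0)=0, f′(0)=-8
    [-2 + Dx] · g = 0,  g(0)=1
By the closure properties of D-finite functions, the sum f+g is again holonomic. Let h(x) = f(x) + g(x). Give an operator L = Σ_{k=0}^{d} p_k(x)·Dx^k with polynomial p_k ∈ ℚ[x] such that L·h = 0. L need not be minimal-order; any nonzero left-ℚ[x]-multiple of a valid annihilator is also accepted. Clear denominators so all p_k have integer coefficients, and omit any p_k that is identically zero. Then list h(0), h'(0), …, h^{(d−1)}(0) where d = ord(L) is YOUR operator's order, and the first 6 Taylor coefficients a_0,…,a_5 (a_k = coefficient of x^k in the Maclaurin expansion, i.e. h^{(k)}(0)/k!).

f: a_k = 0, -8, 0, 64/3, 0, -256/15, …
g: a_k = 1, 2, 2, 4/3, 2/3, 4/15, …
Sum ⇒ L₀ = lclm(L_f,L_g) in ℚ(x)⟨Dx⟩.
L = -32 + 16·Dx - 2·Dx^2 + Dx^3  (order 3).
h: a_k = 1, -6, 2, 68/3, 2/3, -84/5, …
ICs: h(0) = 1, h′(0) = -6, h′′(0) = 4.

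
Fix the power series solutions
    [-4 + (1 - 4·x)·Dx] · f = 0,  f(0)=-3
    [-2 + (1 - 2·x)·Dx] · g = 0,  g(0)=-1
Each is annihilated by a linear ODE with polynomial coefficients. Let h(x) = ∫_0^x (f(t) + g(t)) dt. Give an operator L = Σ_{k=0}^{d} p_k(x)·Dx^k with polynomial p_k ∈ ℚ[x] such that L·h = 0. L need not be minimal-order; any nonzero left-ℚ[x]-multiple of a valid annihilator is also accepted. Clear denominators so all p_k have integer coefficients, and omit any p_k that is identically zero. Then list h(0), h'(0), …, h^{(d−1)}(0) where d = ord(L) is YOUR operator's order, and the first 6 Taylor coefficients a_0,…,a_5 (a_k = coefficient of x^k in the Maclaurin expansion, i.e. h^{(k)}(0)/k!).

f: a_k = -3, -12, -48, -192, -768, -3072, …
g: a_k = -1, -2, -4, -8, -16, -32, …
h₀=f+g: left-lcm gives L₀, ord ≤ 2.
h=∫₀ˣh₀: take L = L₀·Dx.
L = -16·Dx + (12 - 32·x)·Dx^2 + (-1 + 6·x - 8·x^2)·Dx^3  (order 3).
h: a_k = 0, -4, -7, -52/3, -50, -784/5, …
ICs: h(0) = 0, h′(0) = -4, h′′(0) = -14.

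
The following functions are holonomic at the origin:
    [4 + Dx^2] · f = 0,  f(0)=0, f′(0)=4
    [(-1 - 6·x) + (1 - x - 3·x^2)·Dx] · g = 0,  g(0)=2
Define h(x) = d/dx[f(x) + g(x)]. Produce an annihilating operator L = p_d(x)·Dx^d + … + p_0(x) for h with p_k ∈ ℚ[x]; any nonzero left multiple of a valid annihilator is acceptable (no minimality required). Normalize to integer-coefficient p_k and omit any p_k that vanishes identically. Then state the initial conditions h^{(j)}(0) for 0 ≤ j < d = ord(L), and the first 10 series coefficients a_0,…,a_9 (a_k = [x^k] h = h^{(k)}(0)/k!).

f: a_k = 0, 4, 0, -8/3, 0, 8/15, 0, -16/315, 0, 8/2835, …
g: a_k = 2, 2, 8, 14, 38, 80, 194, 434, 1016, 2318, …
f+g: L₀ = lclm(L_f,L_g), ord ≤ 2+1.
Differentiate: ansatz ord ≤ ord L₀ ⇒ L.
L = (976 + 5056·x + 17104·x^2 + 11760·x^3 + 18720·x^4 + 3888·x^5 + 3888·x^6) + (-92 - 516·x + 372·x^2 + 1232·x^3 + 2280·x^4 + 3240·x^5 + 1512·x^6 + 1296·x^7)·Dx + (244 + 1264·x + 4276·x^2 + 2940·x^3 + 4680·x^4 + 972·x^5 + 972·x^6)·Dx^2 + (-23 - 129·x + 93·x^2 + 308·x^3 + 570·x^4 + 810·x^5 + 378·x^6 + 324·x^7)·Dx^3  (order 3).
h: a_k = 6, 16, 34, 152, 1208/3, 1164, 136694/45, 8128, 6571538/315, 53660, …
ICs: h(0) = 6, h′(0) = 16, h′′(0) = 68.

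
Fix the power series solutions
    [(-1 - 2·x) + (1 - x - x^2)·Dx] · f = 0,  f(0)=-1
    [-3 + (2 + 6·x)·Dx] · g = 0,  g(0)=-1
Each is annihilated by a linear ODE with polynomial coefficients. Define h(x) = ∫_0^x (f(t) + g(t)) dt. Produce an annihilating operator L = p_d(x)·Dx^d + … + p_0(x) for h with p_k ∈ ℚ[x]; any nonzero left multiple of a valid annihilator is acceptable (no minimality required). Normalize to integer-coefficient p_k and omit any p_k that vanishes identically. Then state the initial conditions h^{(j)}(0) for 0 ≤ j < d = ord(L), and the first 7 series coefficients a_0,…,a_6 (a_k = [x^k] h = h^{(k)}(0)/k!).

f: a_k = -1, -1, -2, -3, -5, -8, -13, …
g: a_k = -1, -3/2, 9/8, -27/16, 405/128, -1701/256, 15309/1024, …
h₀=f+g: left-lcm gives L₀, ord ≤ 2.
∫: right-multiply L₀ by Dx.
L = (-33 - 117·x - 117·x^2 - 90·x^3)·Dx + (25 + 102·x + 303·x^2 + 378·x^3 + 225·x^4)·Dx^2 + (2 - 22·x - 90·x^2 + 38·x^3 + 198·x^4 + 90·x^5)·Dx^3  (order 3).
h: a_k = 0, -2, -5/4, -7/24, -75/64, -47/128, -3749/1536, …
ICs: h(0) = 0, h′(0) = -2, h′′(0) = -5/2.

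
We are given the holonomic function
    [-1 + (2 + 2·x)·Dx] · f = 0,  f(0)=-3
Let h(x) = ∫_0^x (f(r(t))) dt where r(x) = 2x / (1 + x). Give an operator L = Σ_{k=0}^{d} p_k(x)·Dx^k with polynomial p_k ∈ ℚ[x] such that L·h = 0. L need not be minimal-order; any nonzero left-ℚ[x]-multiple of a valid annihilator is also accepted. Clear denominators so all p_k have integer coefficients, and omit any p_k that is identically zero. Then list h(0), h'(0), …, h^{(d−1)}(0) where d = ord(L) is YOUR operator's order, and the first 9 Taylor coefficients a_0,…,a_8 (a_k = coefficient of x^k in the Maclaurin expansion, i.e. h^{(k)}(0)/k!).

L = -Dx + (1 + 4·x + 3·x^2)·Dx^2  (order 2).
h: a_k = 0, -3, -3/2, 3/2, -15/8, 111/40, -75/16, 981/112, -2259/128, …
ICs: h(0) = 0, h′(0) = -3.

f: a_k = -3, -3/2, 3/8, -3/16, 15/128, -21/256, 63/1024, -99/2048, 1287/32768, …
Change of var in L_f (x↦r) gives L₀.
h=∫₀ˣh₀: take L = L₀·Dx.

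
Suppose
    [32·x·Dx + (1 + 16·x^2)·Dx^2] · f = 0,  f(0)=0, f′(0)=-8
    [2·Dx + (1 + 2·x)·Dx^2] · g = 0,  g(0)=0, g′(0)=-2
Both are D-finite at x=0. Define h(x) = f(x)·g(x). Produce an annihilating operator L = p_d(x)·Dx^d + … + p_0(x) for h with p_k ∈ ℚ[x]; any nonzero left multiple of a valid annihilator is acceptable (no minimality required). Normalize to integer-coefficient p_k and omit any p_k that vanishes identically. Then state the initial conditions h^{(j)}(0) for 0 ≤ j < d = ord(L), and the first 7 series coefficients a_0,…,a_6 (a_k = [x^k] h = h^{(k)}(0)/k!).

L = (2304 + 8960·x + 114688·x^2 + 552960·x^3 + 983040·x^4 + 851968·x^5 + 1048576·x^7)·Dx + (1032 + 14720·x + 111872·x^2 + 616448·x^3 + 1884160·x^4 + 3047424·x^5 + 2293760·x^6 + 1572864·x^7 + 3670016·x^8)·Dx^2 + (72 + 2512·x + 19968·x^2 + 99072·x^3 + 393216·x^4 + 1019904·x^5 + 1572864·x^6 + 1376256·x^7 + 1572864·x^8 + 2097152·x^9)·Dx^3 + (17 + 132·x + 964·x^2 + 4864·x^3 + 18432·x^4 + 55296·x^5 + 129024·x^6 + 196608·x^7 + 196608·x^8 + 262144·x^9 + 262144·x^10)·Dx^4  (order 4).
h: a_k = 0, 0, 16, -16, -64, 160/3, 34048/45, …
ICs: h(0) = 0, h′(0) = 0, h′′(0) = 32, h′′′(0) = -96.

f: a_k = 0, -8, 0, 128/3, 0, -2048/5, 0, …
g: a_k = 0, -2, 2, -8/3, 4, -32/5, 32/3, …
f·g: L₀ = L_f ⊗_s L_g, ord ≤ 2·2.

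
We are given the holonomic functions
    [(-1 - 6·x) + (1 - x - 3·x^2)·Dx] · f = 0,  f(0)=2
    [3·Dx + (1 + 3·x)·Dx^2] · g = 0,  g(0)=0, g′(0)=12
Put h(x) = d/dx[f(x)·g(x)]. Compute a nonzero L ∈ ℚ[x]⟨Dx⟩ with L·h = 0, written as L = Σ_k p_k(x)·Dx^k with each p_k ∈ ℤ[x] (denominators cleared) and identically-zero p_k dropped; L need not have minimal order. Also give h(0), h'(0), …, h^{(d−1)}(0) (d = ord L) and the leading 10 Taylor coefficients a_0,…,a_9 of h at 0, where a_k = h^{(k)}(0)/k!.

L = (34 + 162·x + 324·x^2) + (1 + 29·x + 180·x^2 + 252·x^3)·Dx + (-1 - 6·x - 2·x^2 + 33·x^3 + 36·x^4)·Dx^2  (order 2).
h: a_k = 24, -24, 396, -264, 3594, -13536/5, 147162/5, -1038792/35, 8315973/35, -319692, …
ICs: h(0) = 24, h′(0) = -24.

f: a_k = 2, 2, 8, 14, 38, 80, 194, 434, 1016, 2318, …
g: a_k = 0, 12, -18, 36, -81, 972/5, -486, 8748/7, -6561/2, 8748, …
h₀=f·g: eliminate ⇒ L₀, order ≤ 1·2.
h=h₀': d/dx-closure on L₀ ⇒ L.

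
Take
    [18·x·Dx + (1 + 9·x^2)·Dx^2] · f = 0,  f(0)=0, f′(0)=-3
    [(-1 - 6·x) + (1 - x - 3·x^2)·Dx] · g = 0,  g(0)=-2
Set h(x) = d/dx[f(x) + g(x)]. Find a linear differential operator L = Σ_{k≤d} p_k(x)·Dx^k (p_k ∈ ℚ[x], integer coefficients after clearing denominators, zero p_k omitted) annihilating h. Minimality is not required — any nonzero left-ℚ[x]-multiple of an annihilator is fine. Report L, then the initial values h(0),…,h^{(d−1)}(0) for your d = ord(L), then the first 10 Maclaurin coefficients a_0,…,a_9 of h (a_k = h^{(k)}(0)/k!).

f: a_k = 0, -3, 0, 9, 0, -243/5, 0, 2187/7, 0, -2187, …
g: a_k = -2, -2, -8, -14, -38, -80, -194, -434, -1016, -2318, …
Sum ⇒ L₀ = lclm(L_f,L_g) in ℚ(x)⟨Dx⟩.
h=h₀': d/dx-closure on L₀ ⇒ L.
L = (72 - 288·x - 4428·x^2 - 9720·x^3 - 33534·x^4 - 13122·x^6) + (-30 - 180·x - 144·x^2 - 1728·x^3 - 9153·x^4 - 23814·x^5 - 2187·x^6 - 13122·x^7)·Dx + (4 + 14·x + 114·x^2 - 36·x^3 + 459·x^4 - 1539·x^5 - 2430·x^6 - 729·x^7 - 2187·x^8)·Dx^2  (order 2).
h: a_k = -5, -16, -15, -152, -643, -1164, -851, -8128, -40545, -53660, …
ICs: h(0) = -5, h′(0) = -16.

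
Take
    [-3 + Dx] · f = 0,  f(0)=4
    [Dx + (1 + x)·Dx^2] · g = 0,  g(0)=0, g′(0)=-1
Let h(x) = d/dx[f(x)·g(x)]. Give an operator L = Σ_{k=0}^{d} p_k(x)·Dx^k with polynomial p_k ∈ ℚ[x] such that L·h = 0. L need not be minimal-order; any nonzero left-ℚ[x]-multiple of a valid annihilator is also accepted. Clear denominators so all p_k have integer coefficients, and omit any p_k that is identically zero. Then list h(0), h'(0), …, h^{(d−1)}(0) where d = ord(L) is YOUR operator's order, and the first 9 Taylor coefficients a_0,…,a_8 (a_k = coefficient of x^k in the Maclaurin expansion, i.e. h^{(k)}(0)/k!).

f: a_k = 4, 12, 18, 18, 27/2, 81/10, 81/20, 243/140, 729/1120, …
g: a_k = 0, -1, 1/2, -1/3, 1/4, -1/5, 1/6, -1/7, 1/8, …
f·g: L₀ = L_f ⊗_s L_g, ord ≤ 1·2.
h₀' ⇒ L via d/dx closure of L₀.
L = (15 + 36·x + 27·x^2) + (-11 - 27·x - 18·x^2)·Dx + (2 + 5·x + 3·x^2)·Dx^2  (order 2).
h: a_k = -4, -20, -40, -48, -83/2, -55/2, -76/5, -34/5, -653/224, …
ICs: h(0) = -4, h′(0) = -20.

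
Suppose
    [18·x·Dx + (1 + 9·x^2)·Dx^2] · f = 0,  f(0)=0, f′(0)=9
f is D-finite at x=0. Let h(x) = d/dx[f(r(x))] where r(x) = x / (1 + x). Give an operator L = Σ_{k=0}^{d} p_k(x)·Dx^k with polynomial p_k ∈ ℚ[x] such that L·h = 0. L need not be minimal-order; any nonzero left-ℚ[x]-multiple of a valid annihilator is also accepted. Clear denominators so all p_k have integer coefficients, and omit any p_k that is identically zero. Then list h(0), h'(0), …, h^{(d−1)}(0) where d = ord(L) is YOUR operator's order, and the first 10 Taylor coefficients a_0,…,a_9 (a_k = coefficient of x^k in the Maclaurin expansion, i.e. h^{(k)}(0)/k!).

f: a_k = 0, 9, 0, -27, 0, 729/5, 0, -6561/7, 0, 6561, …
h₀=f(r): pull back L_f along r ⇒ L₀.
h₀' ⇒ L via d/dx closure of L₀.
L = (2 + 20·x) + (1 + 2·x + 10·x^2)·Dx  (order 1).
h: a_k = 9, -18, -54, 288, -36, -2808, 5976, 16128, -92016, 22752, …
ICs: h(0) = 9.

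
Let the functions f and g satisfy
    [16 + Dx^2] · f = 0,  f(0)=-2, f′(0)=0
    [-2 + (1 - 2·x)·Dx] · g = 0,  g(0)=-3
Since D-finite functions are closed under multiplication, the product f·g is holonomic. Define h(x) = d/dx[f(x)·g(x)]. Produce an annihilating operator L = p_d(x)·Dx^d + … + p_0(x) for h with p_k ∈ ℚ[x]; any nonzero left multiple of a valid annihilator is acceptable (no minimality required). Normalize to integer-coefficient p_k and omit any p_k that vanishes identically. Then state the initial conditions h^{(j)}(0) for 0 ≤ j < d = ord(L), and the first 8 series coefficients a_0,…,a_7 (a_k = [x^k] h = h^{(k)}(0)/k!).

f: a_k = -2, 0, 16, 0, -64/3, 0, 512/45, 0, …
g: a_k = -3, -6, -12, -24, -48, -96, -192, -384, …
f·g: L₀ = L_f ⊗_s L_g, ord ≤ 2·1.
Derive L from L₀ (diff closure).
L = (8 - 64·x + 64·x^2) + (-4 + 8·x)·Dx + (1 - 4·x + 4·x^2)·Dx^2  (order 2).
h: a_k = 12, -48, -144, -128, -320, -4864/5, -34048/15, -536576/105, …
ICs: h(0) = 12, h′(0) = -48.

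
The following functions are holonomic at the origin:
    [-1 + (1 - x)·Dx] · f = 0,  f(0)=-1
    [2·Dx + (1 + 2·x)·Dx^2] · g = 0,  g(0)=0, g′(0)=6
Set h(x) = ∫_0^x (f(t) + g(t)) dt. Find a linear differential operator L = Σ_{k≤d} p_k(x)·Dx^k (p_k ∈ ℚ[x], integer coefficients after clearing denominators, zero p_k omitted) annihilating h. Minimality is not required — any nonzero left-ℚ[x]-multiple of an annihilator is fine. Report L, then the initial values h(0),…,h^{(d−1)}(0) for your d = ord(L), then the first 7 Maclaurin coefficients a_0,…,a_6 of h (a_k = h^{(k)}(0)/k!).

L = (14 + 4·x)·Dx^2 + (-1 + 20·x + 8·x^2)·Dx^3 + (-2 - 3·x + 3·x^2 + 2·x^3)·Dx^4  (order 4).
h: a_k = 0, -1, 5/2, -7/3, 7/4, -13/5, 91/30, …
ICs: h(0) = 0, h′(0) = -1, h′′(0) = 5, h′′′(0) = -14.

f: a_k = -1, -1, -1, -1, -1, -1, -1, …
g: a_k = 0, 6, -6, 8, -12, 96/5, -32, …
L₀ := lclm(L_f,L_g); ord L₀ ≤ 1+2.
Integrate: L := L₀·Dx.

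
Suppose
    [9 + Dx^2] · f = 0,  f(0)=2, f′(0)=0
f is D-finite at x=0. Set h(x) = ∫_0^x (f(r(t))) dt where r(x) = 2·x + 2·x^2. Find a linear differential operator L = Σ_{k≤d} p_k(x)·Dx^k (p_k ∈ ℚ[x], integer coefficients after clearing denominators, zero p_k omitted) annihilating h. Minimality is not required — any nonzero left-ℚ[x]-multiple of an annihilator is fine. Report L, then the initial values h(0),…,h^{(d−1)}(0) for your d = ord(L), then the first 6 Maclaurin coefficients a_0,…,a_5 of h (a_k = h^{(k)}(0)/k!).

f: a_k = 2, 0, -9, 0, 27/4, 0, …
L₀ from L_f via x↦r, Dx↦r'^{-1}Dx.
∫: right-multiply L₀ by Dx.
L = (36 + 216·x + 432·x^2 + 288·x^3)·Dx - 2·Dx^2 + (1 + 2·x)·Dx^3  (order 3).
h: a_k = 0, 2, 0, -12, -18, 72/5, …
ICs: h(0) = 0, h′(0) = 2, h′′(0) = 0.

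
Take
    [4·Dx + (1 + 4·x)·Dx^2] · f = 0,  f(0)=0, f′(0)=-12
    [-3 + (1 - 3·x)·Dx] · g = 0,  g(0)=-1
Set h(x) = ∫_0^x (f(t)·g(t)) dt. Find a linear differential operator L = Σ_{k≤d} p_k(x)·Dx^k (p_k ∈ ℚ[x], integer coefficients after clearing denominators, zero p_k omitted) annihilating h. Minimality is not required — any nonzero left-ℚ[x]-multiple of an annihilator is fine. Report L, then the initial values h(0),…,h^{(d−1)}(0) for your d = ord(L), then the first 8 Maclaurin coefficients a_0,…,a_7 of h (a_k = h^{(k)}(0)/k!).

f: a_k = 0, -12, 24, -64, 192, -3072/5, 2048, -49152/7, …
g: a_k = -1, -3, -9, -27, -81, -243, -729, -2187, …
Product ⇒ symmetric product L₀, ord ≤ 2.
Integrate: L := L₀·Dx.
L = 12·Dx + (2 + 36·x)·Dx^2 + (-1 - x + 12·x^2)·Dx^3  (order 3).
h: a_k = 0, 0, 6, 4, 25, 108/5, 782/5, 548/5, …
ICs: h(0) = 0, h′(0) = 0, h′′(0) = 12.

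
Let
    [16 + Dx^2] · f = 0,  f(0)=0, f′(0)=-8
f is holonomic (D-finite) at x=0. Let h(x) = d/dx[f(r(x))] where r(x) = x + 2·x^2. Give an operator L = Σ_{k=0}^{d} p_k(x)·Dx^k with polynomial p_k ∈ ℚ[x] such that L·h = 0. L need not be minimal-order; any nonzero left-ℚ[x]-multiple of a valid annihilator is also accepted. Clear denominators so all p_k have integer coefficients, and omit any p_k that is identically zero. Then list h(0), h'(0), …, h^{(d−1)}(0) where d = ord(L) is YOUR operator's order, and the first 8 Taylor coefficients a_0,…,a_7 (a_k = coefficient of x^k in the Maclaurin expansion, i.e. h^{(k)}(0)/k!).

f: a_k = 0, -8, 0, 64/3, 0, -256/15, 0, 2048/315, …
Substitute x→r, Dx→(1/r')Dx; clear ⇒ L₀.
Derive L from L₀ (diff closure).
L = (64 + 256·x + 1536·x^2 + 4096·x^3 + 4096·x^4) + (-12 - 48·x)·Dx + (1 + 8·x + 16·x^2)·Dx^2  (order 2).
h: a_k = -8, -32, 64, 512, 3584/3, 0, -212992/45, -458752/45, …
ICs: h(0) = -8, h′(0) = -32.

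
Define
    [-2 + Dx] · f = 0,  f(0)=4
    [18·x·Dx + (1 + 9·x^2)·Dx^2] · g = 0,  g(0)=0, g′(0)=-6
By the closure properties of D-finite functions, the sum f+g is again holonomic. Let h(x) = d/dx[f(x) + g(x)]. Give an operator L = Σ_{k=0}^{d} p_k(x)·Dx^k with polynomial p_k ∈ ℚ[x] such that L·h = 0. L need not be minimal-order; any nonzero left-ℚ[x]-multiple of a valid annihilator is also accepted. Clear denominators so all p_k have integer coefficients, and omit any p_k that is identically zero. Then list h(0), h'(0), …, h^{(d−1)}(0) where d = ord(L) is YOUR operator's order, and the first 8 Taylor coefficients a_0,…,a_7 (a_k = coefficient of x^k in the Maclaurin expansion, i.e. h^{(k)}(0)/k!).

f: a_k = 4, 8, 8, 16/3, 8/3, 16/15, 16/45, 32/315, …
g: a_k = 0, -6, 0, 18, 0, -486/5, 0, 4374/7, …
Weyl lclm of L_f,L_g ⇒ L₀ (ord ≤ 3).
Differentiate: ansatz ord ≤ ord L₀ ⇒ L.
L = (18 - 36·x - 486·x^2 - 324·x^3) + (-11 + 207·x^2 - 162·x^4)·Dx + (1 + 9·x + 18·x^2 + 81·x^3 + 81·x^4)·Dx^2  (order 2).
h: a_k = 2, 16, 70, 32/3, -1442/3, 32/15, 196862/45, 64/315, …
ICs: h(0) = 2, h′(0) = 16.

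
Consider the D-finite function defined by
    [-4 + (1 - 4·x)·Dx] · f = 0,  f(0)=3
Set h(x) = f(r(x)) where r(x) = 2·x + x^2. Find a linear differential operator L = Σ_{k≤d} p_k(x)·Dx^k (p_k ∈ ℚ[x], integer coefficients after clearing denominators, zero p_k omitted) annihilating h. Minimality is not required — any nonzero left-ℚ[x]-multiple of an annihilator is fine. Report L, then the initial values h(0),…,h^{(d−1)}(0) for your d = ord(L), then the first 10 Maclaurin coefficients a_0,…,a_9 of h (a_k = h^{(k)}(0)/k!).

f: a_k = 3, 12, 48, 192, 768, 3072, 12288, 49152, 196608, 786432, …
f∘r: x↦r, Dx↦Dx/r' in L_f ⇒ L₀.
L = (8 + 8·x) + (-1 + 8·x + 4·x^2)·Dx  (order 1).
h: a_k = 3, 24, 204, 1728, 14640, 124032, 1050816, 8902656, 75424512, 639006720, …
ICs: h(0) = 3.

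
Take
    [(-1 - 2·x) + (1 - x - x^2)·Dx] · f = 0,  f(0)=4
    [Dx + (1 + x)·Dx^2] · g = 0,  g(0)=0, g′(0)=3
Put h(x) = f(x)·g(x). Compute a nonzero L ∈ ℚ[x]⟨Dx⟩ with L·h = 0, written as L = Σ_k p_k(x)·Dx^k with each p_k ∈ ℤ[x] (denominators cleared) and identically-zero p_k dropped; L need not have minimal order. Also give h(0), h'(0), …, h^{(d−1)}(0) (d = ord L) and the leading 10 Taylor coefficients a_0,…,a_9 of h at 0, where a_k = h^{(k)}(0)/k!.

f: a_k = 4, 4, 8, 12, 20, 32, 52, 84, 136, 220, …
g: a_k = 0, 3, -3/2, 1, -3/4, 3/5, -1/2, 3/7, -3/8, 1/3, …
Sym-product of L_f,L_g gives L₀ (≤ ord 2).
L = (3 + 4·x) + (1 + 7·x + 5·x^2)·Dx + (-1 + 2·x^2 + x^3)·Dx^2  (order 2).
h: a_k = 0, 12, 6, 22, 25, 247/5, 362/5, 4323/35, 13609/70, 13409/42, …
ICs: h(0) = 0, h′(0) = 12.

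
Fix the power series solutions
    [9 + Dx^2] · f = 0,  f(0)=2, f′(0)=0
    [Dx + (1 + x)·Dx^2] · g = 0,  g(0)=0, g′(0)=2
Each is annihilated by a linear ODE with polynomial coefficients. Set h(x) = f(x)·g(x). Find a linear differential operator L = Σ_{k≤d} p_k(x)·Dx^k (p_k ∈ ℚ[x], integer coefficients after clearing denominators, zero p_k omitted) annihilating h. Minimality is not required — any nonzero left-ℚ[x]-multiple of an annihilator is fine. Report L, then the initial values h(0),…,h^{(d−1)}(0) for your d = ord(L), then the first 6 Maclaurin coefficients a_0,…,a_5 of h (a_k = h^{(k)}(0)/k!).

L = (2493 + 10854·x + 17091·x^2 + 11664·x^3 + 2916·x^4) + (612 + 1908·x + 1944·x^2 + 648·x^3)·Dx + (592 + 2484·x + 3834·x^2 + 2592·x^3 + 648·x^4)·Dx^2 + (68 + 212·x + 216·x^2 + 72·x^3)·Dx^3 + (35 + 142·x + 215·x^2 + 144·x^3 + 36·x^4)·Dx^4  (order 4).
h: a_k = 0, 4, -2, -50/3, 8, 83/10, …
ICs: h(0) = 0, h′(0) = 4, h′′(0) = -4, h′′′(0) = -100.

f: a_k = 2, 0, -9, 0, 27/4, 0, …
g: a_k = 0, 2, -1, 2/3, -1/2, 2/5, …
Product ⇒ symmetric product L₀, ord ≤ 4.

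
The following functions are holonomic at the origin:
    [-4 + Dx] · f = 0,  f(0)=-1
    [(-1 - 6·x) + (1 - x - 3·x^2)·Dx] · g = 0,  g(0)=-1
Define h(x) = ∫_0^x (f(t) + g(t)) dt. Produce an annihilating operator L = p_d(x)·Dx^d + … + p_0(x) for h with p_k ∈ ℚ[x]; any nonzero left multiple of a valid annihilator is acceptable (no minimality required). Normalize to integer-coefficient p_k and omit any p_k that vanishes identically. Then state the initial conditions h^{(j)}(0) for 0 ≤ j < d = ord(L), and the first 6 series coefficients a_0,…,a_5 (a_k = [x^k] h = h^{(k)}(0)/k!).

f: a_k = -1, -4, -8, -32/3, -32/3, -128/15, …
g: a_k = -1, -1, -4, -7, -19, -40, …
f+g: L₀ = lclm(L_f,L_g), ord ≤ 1+1.
h=∫h₀ ⇒ L = L₀·Dx.
L = (16 - 8·x + 360·x^2 + 288·x^3)·Dx + (8 - 50·x - 134·x^2 + 96·x^3 + 144·x^4)·Dx^2 + (-3 + 13·x + 11·x^2 - 42·x^3 - 36·x^4)·Dx^3  (order 3).
h: a_k = 0, -2, -5/2, -4, -53/12, -89/15, …
ICs: h(0) = 0, h′(0) = -2, h′′(0) = -5.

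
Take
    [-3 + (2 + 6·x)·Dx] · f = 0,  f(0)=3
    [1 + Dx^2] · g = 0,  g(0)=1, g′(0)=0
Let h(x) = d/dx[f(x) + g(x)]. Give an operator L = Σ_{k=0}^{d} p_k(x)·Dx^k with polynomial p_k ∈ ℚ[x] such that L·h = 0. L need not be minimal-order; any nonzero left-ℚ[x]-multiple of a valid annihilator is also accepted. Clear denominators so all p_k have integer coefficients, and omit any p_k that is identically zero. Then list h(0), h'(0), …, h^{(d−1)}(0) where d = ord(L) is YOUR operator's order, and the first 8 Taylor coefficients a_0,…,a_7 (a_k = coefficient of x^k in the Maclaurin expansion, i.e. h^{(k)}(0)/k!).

f: a_k = 3, 9/2, -27/8, 81/16, -1215/128, 5103/256, -45927/1024, 216513/2048, …
g: a_k = 1, 0, -1/2, 0, 1/24, 0, -1/720, 0, …
Weyl lclm of L_f,L_g ⇒ L₀ (ord ≤ 3).
Derive L from L₀ (diff closure).
L = (-417 - 72·x - 108·x^2) + (-62 - 234·x - 216·x^2 - 216·x^3)·Dx + (-417 - 72·x - 108·x^2)·Dx^2 + (-62 - 234·x - 216·x^2 - 216·x^3)·Dx^3  (order 3).
h: a_k = 9/2, -31/4, 243/16, -3629/96, 25515/256, -2066779/7680, 1515591/2048, -2659861949/1290240, …
ICs: h(0) = 9/2, h′(0) = -31/4, h′′(0) = 243/8.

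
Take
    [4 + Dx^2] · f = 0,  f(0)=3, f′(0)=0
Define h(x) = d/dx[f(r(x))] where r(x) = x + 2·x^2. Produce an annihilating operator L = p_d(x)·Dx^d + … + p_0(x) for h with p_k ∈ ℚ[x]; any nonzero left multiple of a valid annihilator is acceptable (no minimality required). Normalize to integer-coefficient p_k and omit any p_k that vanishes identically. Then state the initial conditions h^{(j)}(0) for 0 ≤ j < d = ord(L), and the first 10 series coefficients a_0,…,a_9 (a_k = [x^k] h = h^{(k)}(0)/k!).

L = (52 + 64·x + 384·x^2 + 1024·x^3 + 1024·x^4) + (-12 - 48·x)·Dx + (1 + 8·x + 16·x^2)·Dx^2  (order 2).
h: a_k = 0, -12, -72, -88, 80, 1432/5, 2128/5, 13456/105, -13344/35, -584648/945, …
ICs: h(0) = 0, h′(0) = -12.

f: a_k = 3, 0, -6, 0, 2, 0, -4/15, 0, 2/105, 0, …
Substitute x→r, Dx→(1/r')Dx; clear ⇒ L₀.
Differentiate: ansatz ord ≤ ord L₀ ⇒ L.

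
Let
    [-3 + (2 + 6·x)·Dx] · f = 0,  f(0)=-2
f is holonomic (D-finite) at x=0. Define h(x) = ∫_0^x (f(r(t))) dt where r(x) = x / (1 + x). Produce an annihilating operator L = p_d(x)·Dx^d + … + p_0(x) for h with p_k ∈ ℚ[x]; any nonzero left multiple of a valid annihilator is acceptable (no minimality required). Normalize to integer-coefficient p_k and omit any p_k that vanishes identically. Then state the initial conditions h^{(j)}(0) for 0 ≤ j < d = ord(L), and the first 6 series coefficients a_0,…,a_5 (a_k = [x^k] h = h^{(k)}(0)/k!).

f: a_k = -2, -3, 9/4, -27/8, 405/64, -1701/128, …
L₀ from L_f via x↦r, Dx↦r'^{-1}Dx.
h=∫₀ˣh₀: take L = L₀·Dx.
L = -3·Dx + (2 + 10·x + 8·x^2)·Dx^2  (order 2).
h: a_k = 0, -2, -3/2, 7/4, -87/32, 1677/320, …
ICs: h(0) = 0, h′(0) = -2.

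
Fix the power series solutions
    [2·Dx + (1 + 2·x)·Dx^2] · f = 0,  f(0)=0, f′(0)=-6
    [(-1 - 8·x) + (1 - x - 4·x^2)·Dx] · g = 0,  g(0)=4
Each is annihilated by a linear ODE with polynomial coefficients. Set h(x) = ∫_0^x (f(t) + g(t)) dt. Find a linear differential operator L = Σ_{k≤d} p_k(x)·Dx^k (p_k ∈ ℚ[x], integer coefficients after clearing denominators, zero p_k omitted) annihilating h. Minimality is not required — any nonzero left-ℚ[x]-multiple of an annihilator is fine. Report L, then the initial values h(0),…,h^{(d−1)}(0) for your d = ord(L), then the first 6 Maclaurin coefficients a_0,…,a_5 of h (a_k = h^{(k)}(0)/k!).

f: a_k = 0, -6, 6, -8, 12, -96/5, …
g: a_k = 4, 4, 20, 36, 116, 260, …
L₀ := lclm(L_f,L_g); ord L₀ ≤ 2+1.
h=∫₀ˣh₀: take L = L₀·Dx.
L = (-94 - 644·x - 1664·x^2 - 1920·x^3 - 1536·x^4)·Dx^2 + (-23 - 324·x - 1448·x^2 - 3072·x^3 - 3904·x^4 - 2560·x^5)·Dx^3 + (6 + 35·x + 53·x^2 - 98·x^3 - 528·x^4 - 864·x^5 - 512·x^6)·Dx^4  (order 4).
h: a_k = 0, 4, -1, 26/3, 7, 128/5, …
ICs: h(0) = 0, h′(0) = 4, h′′(0) = -2, h′′′(0) = 52.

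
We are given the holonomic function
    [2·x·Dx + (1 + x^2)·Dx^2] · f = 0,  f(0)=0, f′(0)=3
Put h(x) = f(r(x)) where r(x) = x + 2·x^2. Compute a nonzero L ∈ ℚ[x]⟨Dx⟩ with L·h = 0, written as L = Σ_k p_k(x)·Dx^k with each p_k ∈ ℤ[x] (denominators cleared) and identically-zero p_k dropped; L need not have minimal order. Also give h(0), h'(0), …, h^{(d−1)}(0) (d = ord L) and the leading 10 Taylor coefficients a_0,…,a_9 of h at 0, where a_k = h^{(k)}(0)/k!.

f: a_k = 0, 3, 0, -1, 0, 3/5, 0, -3/7, 0, 1/3, …
h₀=f(r): pull back L_f along r ⇒ L₀.
L = (-4 + 2·x + 16·x^2 + 48·x^3 + 48·x^4)·Dx + (1 + 4·x + x^2 + 8·x^3 + 20·x^4 + 16·x^5)·Dx^2  (order 2).
h: a_k = 0, 3, 6, -1, -6, -57/5, -2, 165/7, 42, 37/3, …
ICs: h(0) = 0, h′(0) = 3.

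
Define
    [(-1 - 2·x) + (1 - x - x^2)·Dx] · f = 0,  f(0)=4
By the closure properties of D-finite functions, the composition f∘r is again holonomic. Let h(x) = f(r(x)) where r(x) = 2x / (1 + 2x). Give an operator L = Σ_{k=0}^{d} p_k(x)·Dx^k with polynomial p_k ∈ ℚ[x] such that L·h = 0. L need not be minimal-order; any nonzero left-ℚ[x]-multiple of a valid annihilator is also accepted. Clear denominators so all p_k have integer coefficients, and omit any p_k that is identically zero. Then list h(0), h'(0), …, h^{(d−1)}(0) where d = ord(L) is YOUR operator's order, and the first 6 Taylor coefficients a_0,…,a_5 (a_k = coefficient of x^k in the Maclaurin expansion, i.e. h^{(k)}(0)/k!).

f: a_k = 4, 4, 8, 12, 20, 32, …
Substitute x→r, Dx→(1/r')Dx; clear ⇒ L₀.
L = (2 + 12·x) + (-1 - 4·x + 8·x^3)·Dx  (order 1).
h: a_k = 4, 8, 16, 0, 64, -128, …
ICs: h(0) = 4.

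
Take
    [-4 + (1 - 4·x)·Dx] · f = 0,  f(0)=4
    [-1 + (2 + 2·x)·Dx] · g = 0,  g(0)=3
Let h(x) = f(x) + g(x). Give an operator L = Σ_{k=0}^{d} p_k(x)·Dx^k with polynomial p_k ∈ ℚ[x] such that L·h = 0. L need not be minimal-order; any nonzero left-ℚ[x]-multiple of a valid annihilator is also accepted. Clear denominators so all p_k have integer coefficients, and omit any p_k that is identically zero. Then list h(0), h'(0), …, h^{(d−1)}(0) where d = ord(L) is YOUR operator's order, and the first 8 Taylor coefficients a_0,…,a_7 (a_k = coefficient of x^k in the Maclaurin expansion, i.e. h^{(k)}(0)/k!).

L = (-68 - 48·x) + (129 + 248·x + 144·x^2)·Dx + (-14 + 18·x + 128·x^2 + 96·x^3)·Dx^2  (order 2).
h: a_k = 7, 35/2, 509/8, 4099/16, 131057/128, 1048597/256, 16777153/1024, 134217827/2048, …
ICs: h(0) = 7, h′(0) = 35/2.

f: a_k = 4, 16, 64, 256, 1024, 4096, 16384, 65536, …
g: a_k = 3, 3/2, -3/8, 3/16, -15/128, 21/256, -63/1024, 99/2048, …
L₀ := lclm(L_f,L_g); ord L₀ ≤ 1+1.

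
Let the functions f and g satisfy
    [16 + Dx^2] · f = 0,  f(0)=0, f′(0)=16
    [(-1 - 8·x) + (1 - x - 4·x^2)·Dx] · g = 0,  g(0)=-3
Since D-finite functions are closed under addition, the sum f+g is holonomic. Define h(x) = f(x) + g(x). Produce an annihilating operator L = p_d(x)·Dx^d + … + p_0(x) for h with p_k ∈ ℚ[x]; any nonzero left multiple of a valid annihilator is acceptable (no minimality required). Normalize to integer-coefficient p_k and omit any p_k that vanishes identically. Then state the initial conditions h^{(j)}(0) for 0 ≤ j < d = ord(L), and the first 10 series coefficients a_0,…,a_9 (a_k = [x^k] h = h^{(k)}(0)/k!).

f: a_k = 0, 16, 0, -128/3, 0, 512/15, 0, -4096/315, 0, 8192/2835, …
g: a_k = -3, -3, -15, -27, -87, -195, -543, -1323, -3495, -8787, …
Sum ⇒ L₀ = lclm(L_f,L_g) in ℚ(x)⟨Dx⟩.
L = (-560 - 4608·x - 1664·x^2 - 6144·x^3 - 10240·x^4 - 16384·x^5) + (208 - 272·x - 896·x^2 + 1408·x^3 + 1536·x^4 - 6144·x^5 - 8192·x^6)·Dx + (-35 - 288·x - 104·x^2 - 384·x^3 - 640·x^4 - 1024·x^5)·Dx^2 + (13 - 17·x - 56·x^2 + 88·x^3 + 96·x^4 - 384·x^5 - 512·x^6)·Dx^3  (order 3).
h: a_k = -3, 13, -15, -209/3, -87, -2413/15, -543, -420841/315, -3495, -24902953/2835, …
ICs: h(0) = -3, h′(0) = 13, h′′(0) = -30.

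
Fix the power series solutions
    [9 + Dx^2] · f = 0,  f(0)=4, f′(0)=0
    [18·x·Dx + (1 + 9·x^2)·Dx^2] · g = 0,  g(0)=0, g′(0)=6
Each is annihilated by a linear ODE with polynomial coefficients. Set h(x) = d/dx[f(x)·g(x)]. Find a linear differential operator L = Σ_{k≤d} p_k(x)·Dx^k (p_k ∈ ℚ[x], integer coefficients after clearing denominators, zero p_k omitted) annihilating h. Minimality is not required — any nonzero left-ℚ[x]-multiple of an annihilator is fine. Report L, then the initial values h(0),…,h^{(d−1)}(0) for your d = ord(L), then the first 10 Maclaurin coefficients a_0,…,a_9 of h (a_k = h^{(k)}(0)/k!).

f: a_k = 4, 0, -18, 0, 27/2, 0, -81/20, 0, 729/1120, 0, …
g: a_k = 0, 6, 0, -18, 0, 486/5, 0, -4374/7, 0, 4374, …
Product ⇒ symmetric product L₀, ord ≤ 4.
Derive L from L₀ (diff closure).
L = (8910 + 214326·x^2 + 3024621·x^4 + 5668704·x^6 + 6377292·x^8 + 9565938·x^10 + 43046721·x^12) + (5508·x + 207036·x^3 + 1837080·x^5 + 4723920·x^7 + 10628820·x^9 + 19131876·x^11)·Dx + (1080 + 27540·x^2 + 389286·x^4 + 971028·x^6 + 1889568·x^8 + 4251528·x^10 + 9565938·x^12)·Dx^2 + (612·x + 23004·x^3 + 204120·x^5 + 524880·x^7 + 1180980·x^9 + 2125764·x^11)·Dx^3 + (10 + 414·x^2 + 5913·x^4 + 37908·x^6 + 131220·x^8 + 354294·x^10 + 531441·x^12)·Dx^4  (order 4).
h: a_k = 24, 0, -540, 0, 3969, 0, -316143/10, 0, 151867467/560, 0, …
ICs: h(0) = 24, h′(0) = 0, h′′(0) = -1080, h′′′(0) = 0.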